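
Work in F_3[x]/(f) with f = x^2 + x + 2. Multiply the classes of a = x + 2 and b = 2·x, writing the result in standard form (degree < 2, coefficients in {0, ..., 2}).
a · b ≡ 2·x + 2 (mod f(x))

Multiply as integer polynomials: a · b = 2·x^2 + 4·x. Reducing coefficients mod 3: a · b ≡ 2·x^2 + x. Now divide by f(x) = x^2 + x + 2 in F_3[x], eliminating the leading term at each step:
  leading term 2·x^2: subtract (2)·f(x) = 2·x^2 + 2·x + 1, leaving 2·x + 2 (coefficients mod 3)
The degree is now < 2, so this is the remainder. Hence a · b ≡ 2·x + 2 in F_3[x]/(f).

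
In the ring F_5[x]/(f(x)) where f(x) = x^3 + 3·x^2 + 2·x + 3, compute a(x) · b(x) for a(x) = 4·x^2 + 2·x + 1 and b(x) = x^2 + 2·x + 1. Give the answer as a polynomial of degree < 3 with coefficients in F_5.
a · b ≡ 2·x^2 + x + 2 (mod f(x))

Multiply as integer polynomials: a · b = 4·x^4 + 10·x^3 + 9·x^2 + 4·x + 1. Reducing coefficients mod 5: a · b ≡ 4·x^4 + 4·x^2 + 4·x + 1. Now divide by f(x) = x^3 + 3·x^2 + 2·x + 3 in F_5[x], eliminating the leading term at each step:
  leading term 4·x^4: subtract (4·x)·f(x) = 4·x^4 + 2·x^3 + 3·x^2 + 2·x, leaving 3·x^3 + x^2 + 2·x + 1 (coefficients mod 5)
  leading term 3·x^3: subtract (3)·f(x) = 3·x^3 + 4·x^2 + x + 4, leaving 2·x^2 + x + 2 (coefficients mod 5)
The degree is now < 3, so this is the remainder. Hence a · b ≡ 2·x^2 + x + 2 in F_5[x]/(f).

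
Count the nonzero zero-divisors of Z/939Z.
Z/939Z has 314 nonzero zero-divisors

In Z/939Z each nonzero element is either a unit (gcd with 939 is 1) or a zero-divisor (gcd > 1). The number of units is φ(939): factorise 939 = 3 · 313, so φ(939) = (3 − 1) · (313 − 1) = 2 · 312 = 624. The nonzero elements number 939 − 1 = 938. Hence the nonzero zero-divisors number 938 − 624 = 314.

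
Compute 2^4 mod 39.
Use repeated squaring. Binary(4) = 100. Walk through the bits of the exponent 4 left-to-right: at each bit after the leading one, square the running value, then multiply by 2 if the bit is 1 (always reducing mod 39):
  bit 1 = 1 (leading): start with 2.
  bit 2 = 0: square 2^2 = 4 (mod 39).
  bit 3 = 0: square 4^2 = 16 (mod 39).
Final value: 2^4 ≡ 16 (mod 39).

Final answer: 16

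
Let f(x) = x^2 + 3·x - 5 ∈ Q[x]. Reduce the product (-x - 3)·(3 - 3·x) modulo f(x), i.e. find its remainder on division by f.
a · b ≡ 6 - 3·x (mod f(x))

First multiply in Q[x] without reducing: a · b = 3·x^2 + 6·x - 9. Now divide by f(x) = x^2 + 3·x - 5, eliminating the leading term at each step:
  leading term 3·x^2: subtract (3)·f(x) = 3·x^2 + 9·x - 15, leaving 6 - 3·x
The degree is now < 2, so this is the remainder. Hence a · b ≡ 6 - 3·x in Q[x]/(f).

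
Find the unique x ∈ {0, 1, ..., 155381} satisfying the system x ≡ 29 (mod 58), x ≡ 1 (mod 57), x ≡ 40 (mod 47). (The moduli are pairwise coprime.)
The moduli 58, 57, 47 are pairwise coprime, so by the CRT there is a unique solution mod 58·57·47 = 155382.
Solve by successive substitution. Start with x ≡ 29 (mod 58).
  Combine with x ≡ 1 (mod 57): write x = 29 + 58·t and require 29 + 58·t ≡ 1 (mod 57), i.e. 58·t ≡ 1 − 29 ≡ 29 (mod 57). Since 58^(−1) ≡ 1 (mod 57) (58 ≡ 1 (mod 57)), t ≡ 1·29 ≡ 29 (mod 57). So x ≡ 29 + 58·29 = 1711 (mod 3306).
  Combine with x ≡ 40 (mod 47): write x = 1711 + 3306·t and require 1711 + 3306·t ≡ 40 (mod 47), i.e. 3306·t ≡ 40 − 1711 ≡ 21 (mod 47). Since 3306^(−1) ≡ 3 (mod 47) (3306 ≡ 16 (mod 47)), t ≡ 3·21 ≡ 16 (mod 47). So x ≡ 1711 + 3306·16 = 54607 (mod 155382).
Unique solution in [0, 155382): x = 54607.

Final answer: x ≡ 54607 (mod 155382); the representative in [0, 155382) is 54607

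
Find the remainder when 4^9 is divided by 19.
Use repeated squaring. Binary(9) = 1001. Walk through the bits of the exponent 9 left-to-right: at each bit after the leading one, square the running value, then multiply by 4 if the bit is 1 (always reducing mod 19):
  bit 1 = 1 (leading): start with 4.
  bit 2 = 0: square 4^2 = 16 (mod 19).
  bit 3 = 0: square 16^2 = 256 ≡ 9 (mod 19).
  bit 4 = 1: square 9^2 = 81 ≡ 5; bit is 1, so multiply 5·4 = 20 ≡ 1 (mod 19).
Final value: 4^9 ≡ 1 (mod 19).

Final answer: 1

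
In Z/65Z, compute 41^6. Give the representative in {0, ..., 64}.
51

Use repeated squaring. Binary(6) = 110. Walk through the bits of the exponent 6 left-to-right: at each bit after the leading one, square the running value, then multiply by 41 if the bit is 1 (always reducing mod 65):
  bit 1 = 1 (leading): start with 41.
  bit 2 = 1: square 41^2 = 1681 ≡ 56; bit is 1, so multiply 56·41 = 2296 ≡ 21 (mod 65).
  bit 3 = 0: square 21^2 = 441 ≡ 51 (mod 65).
Final value: 41^6 ≡ 51 (mod 65).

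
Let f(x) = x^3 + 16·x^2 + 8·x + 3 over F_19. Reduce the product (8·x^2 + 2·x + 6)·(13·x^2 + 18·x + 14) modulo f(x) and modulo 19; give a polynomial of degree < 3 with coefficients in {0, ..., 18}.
Multiply as integer polynomials: a · b = 104·x^4 + 170·x^3 + 226·x^2 + 136·x + 84. Reducing coefficients mod 19: a · b ≡ 9·x^4 + 18·x^3 + 17·x^2 + 3·x + 8. Now divide by f(x) = x^3 + 16·x^2 + 8·x + 3 in F_19[x], eliminating the leading term at each step:
  leading term 9·x^4: subtract (9·x)·f(x) = 9·x^4 + 11·x^3 + 15·x^2 + 8·x, leaving 7·x^3 + 2·x^2 + 14·x + 8 (coefficients mod 19)
  leading term 7·x^3: subtract (7)·f(x) = 7·x^3 + 17·x^2 + 18·x + 2, leaving 4·x^2 + 15·x + 6 (coefficients mod 19)
The degree is now < 3, so this is the remainder. Hence a · b ≡ 4·x^2 + 15·x + 6 in F_19[x]/(f).

Final answer: a · b ≡ 4·x^2 + 15·x + 6 (mod f(x))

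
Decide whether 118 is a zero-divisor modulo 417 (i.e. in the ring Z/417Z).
gcd(118, 417) = 1, so 118 is a unit in Z/417Z (it has a multiplicative inverse). A unit cannot be a zero-divisor: if 118·b ≡ 0 then multiplying both sides by 118^(−1) gives b ≡ 0. So 118 is not a zero-divisor.

Final answer: NO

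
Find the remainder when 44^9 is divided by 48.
32

Use repeated squaring. Binary(9) = 1001. Walk through the bits of the exponent 9 left-to-right: at each bit after the leading one, square the running value, then multiply by 44 if the bit is 1 (always reducing mod 48):
  bit 1 = 1 (leading): start with 44.
  bit 2 = 0: square 44^2 = 1936 ≡ 16 (mod 48).
  bit 3 = 0: square 16^2 = 256 ≡ 16 (mod 48).
  bit 4 = 1: square 16^2 = 256 ≡ 16; bit is 1, so multiply 16·44 = 704 ≡ 32 (mod 48).
Final value: 44^9 ≡ 32 (mod 48).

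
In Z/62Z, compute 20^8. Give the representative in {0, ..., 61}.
50

Use repeated squaring. Binary(8) = 1000. Walk through the bits of the exponent 8 left-to-right: at each bit after the leading one, square the running value, then multiply by 20 if the bit is 1 (always reducing mod 62):
  bit 1 = 1 (leading): start with 20.
  bit 2 = 0: square 20^2 = 400 ≡ 28 (mod 62).
  bit 3 = 0: square 28^2 = 784 ≡ 40 (mod 62).
  bit 4 = 0: square 40^2 = 1600 ≡ 50 (mod 62).
Final value: 20^8 ≡ 50 (mod 62).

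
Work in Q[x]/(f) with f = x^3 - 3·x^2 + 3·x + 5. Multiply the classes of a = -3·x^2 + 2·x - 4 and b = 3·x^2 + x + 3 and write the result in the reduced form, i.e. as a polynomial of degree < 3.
First multiply in Q[x] without reducing: a · b = -9·x^4 + 3·x^3 - 19·x^2 + 2·x - 12. Now divide by f(x) = x^3 - 3·x^2 + 3·x + 5, eliminating the leading term at each step:
  leading term -9·x^4: subtract (-9·x)·f(x) = -9·x^4 + 27·x^3 - 27·x^2 - 45·x, leaving -24·x^3 + 8·x^2 + 47·x - 12
  leading term -24·x^3: subtract (-24)·f(x) = -24·x^3 + 72·x^2 - 72·x - 120, leaving -64·x^2 + 119·x + 108
The degree is now < 3, so this is the remainder. Hence a · b ≡ -64·x^2 + 119·x + 108 in Q[x]/(f).

Final answer: a · b ≡ -64·x^2 + 119·x + 108 (mod f(x))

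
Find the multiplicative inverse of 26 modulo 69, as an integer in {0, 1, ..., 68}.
26^(−1) ≡ 8 (mod 69)

Apply the extended Euclidean algorithm to (69, 26), tracking rows (r, s, t) with s·69 + t·26 = r. Each division r_prev = q·r_cur + r_new produces the new row as (previous row) − q·(current row):
  row A: (69, 1, 0)   [1·69 + 0·26 = 69]
  row B: (26, 0, 1)   [0·69 + 1·26 = 26]
  69 = 2·26 + 17   → row C = row A − 2·row B = (17, 1, −2)   [check: 1·69 − 2·26 = 17]
  26 = 1·17 + 9   → row D = row B − 1·row C = (9, −1, 3)   [check: −1·69 + 3·26 = 9]
  17 = 1·9 + 8   → row E = row C − 1·row D = (8, 2, −5)   [check: 2·69 − 5·26 = 8]
  9 = 1·8 + 1   → row F = row D − 1·row E = (1, −3, 8)   [check: −3·69 + 8·26 = 1]
  8 = 8·1 + 0   → remainder 0, stop. gcd = 1 (last nonzero row F).
The gcd is 1, so 26 is invertible mod 69. The last nonzero row gives −3·69 + 8·26 = 1, so t = 8. So 26^(−1) ≡ 8 (mod 69). Verify: 26 · 8 = 208 ≡ 1 (mod 69). ✓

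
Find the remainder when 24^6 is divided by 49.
Use repeated squaring. Binary(6) = 110. Walk through the bits of the exponent 6 left-to-right: at each bit after the leading one, square the running value, then multiply by 24 if the bit is 1 (always reducing mod 49):
  bit 1 = 1 (leading): start with 24.
  bit 2 = 1: square 24^2 = 576 ≡ 37; bit is 1, so multiply 37·24 = 888 ≡ 6 (mod 49).
  bit 3 = 0: square 6^2 = 36 (mod 49).
Final value: 24^6 ≡ 36 (mod 49).

Final answer: 36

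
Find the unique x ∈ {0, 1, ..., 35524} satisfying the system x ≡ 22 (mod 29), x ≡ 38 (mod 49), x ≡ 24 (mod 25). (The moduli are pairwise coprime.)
The moduli 29, 49, 25 are pairwise coprime, so by the CRT there is a unique solution mod 29·49·25 = 35525.
Solve by successive substitution. Start with x ≡ 22 (mod 29).
  Combine with x ≡ 38 (mod 49): write x = 22 + 29·t and require 22 + 29·t ≡ 38 (mod 49), i.e. 29·t ≡ 38 − 22 ≡ 16 (mod 49). Since 29^(−1) ≡ 22 (mod 49), t ≡ 22·16 ≡ 9 (mod 49). So x ≡ 22 + 29·9 = 283 (mod 1421).
  Combine with x ≡ 24 (mod 25): write x = 283 + 1421·t and require 283 + 1421·t ≡ 24 (mod 25), i.e. 1421·t ≡ 24 − 283 ≡ 16 (mod 25). Since 1421^(−1) ≡ 6 (mod 25) (1421 ≡ 21 (mod 25)), t ≡ 6·16 ≡ 21 (mod 25). So x ≡ 283 + 1421·21 = 30124 (mod 35525).
Unique solution in [0, 35525): x = 30124.

Final answer: x ≡ 30124 (mod 35525); the representative in [0, 35525) is 30124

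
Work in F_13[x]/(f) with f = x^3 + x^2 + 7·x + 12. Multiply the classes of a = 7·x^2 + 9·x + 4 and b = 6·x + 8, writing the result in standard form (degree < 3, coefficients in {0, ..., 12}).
Multiply as integer polynomials: a · b = 42·x^3 + 110·x^2 + 96·x + 32. Reducing coefficients mod 13: a · b ≡ 3·x^3 + 6·x^2 + 5·x + 6. Now divide by f(x) = x^3 + x^2 + 7·x + 12 in F_13[x], eliminating the leading term at each step:
  leading term 3·x^3: subtract (3)·f(x) = 3·x^3 + 3·x^2 + 8·x + 10, leaving 3·x^2 + 10·x + 9 (coefficients mod 13)
The degree is now < 3, so this is the remainder. Hence a · b ≡ 3·x^2 + 10·x + 9 in F_13[x]/(f).

Final answer: a · b ≡ 3·x^2 + 10·x + 9 (mod f(x))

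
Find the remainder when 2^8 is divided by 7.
4

Use repeated squaring. Binary(8) = 1000. Walk through the bits of the exponent 8 left-to-right: at each bit after the leading one, square the running value, then multiply by 2 if the bit is 1 (always reducing mod 7):
  bit 1 = 1 (leading): start with 2.
  bit 2 = 0: square 2^2 = 4 (mod 7).
  bit 3 = 0: square 4^2 = 16 ≡ 2 (mod 7).
  bit 4 = 0: square 2^2 = 4 (mod 7).
Final value: 2^8 ≡ 4 (mod 7).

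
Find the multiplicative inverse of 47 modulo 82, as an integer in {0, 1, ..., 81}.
Apply the extended Euclidean algorithm to (82, 47), tracking rows (r, s, t) with s·82 + t·47 = r. Each division r_prev = q·r_cur + r_new produces the new row as (previous row) − q·(current row):
  row A: (82, 1, 0)   [1·82 + 0·47 = 82]
  row B: (47, 0, 1)   [0·82 + 1·47 = 47]
  82 = 1·47 + 35   → row C = row A − 1·row B = (35, 1, −1)   [check: 1·82 − 1·47 = 35]
  47 = 1·35 + 12   → row D = row B − 1·row C = (12, −1, 2)   [check: −1·82 + 2·47 = 12]
  35 = 2·12 + 11   → row E = row C − 2·row D = (11, 3, −5)   [check: 3·82 − 5·47 = 11]
  12 = 1·11 + 1   → row F = row D − 1·row E = (1, −4, 7)   [check: −4·82 + 7·47 = 1]
  11 = 11·1 + 0   → remainder 0, stop. gcd = 1 (last nonzero row F).
The gcd is 1, so 47 is invertible mod 82. The last nonzero row gives −4·82 + 7·47 = 1, so t = 7. So 47^(−1) ≡ 7 (mod 82). Verify: 47 · 7 = 329 ≡ 1 (mod 82). ✓

Final answer: 47^(−1) ≡ 7 (mod 82)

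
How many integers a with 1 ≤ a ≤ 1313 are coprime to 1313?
1200

The number of a ∈ {1, ..., 1313} with gcd(a, 1313) = 1 is by definition Euler's totient φ(1313). φ is multiplicative, with φ(p^e) = p^e − p^(e−1). Factorise 1313 = 13 · 101. Then
  φ(1313) = (13 − 1) · (101 − 1) = 12 · 100 = 1200.
So there are 1200 such integers.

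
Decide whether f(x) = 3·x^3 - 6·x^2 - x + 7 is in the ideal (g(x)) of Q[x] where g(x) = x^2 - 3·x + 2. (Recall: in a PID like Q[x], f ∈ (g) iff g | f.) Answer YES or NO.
In Q[x] the ideal (g) consists of all multiples of g, so f ∈ (g) iff g | f, i.e. iff the remainder of f on division by g is 0. Divide f by g (g is monic, so eliminate the leading term of the running remainder at each step):
  leading term 3·x^3: subtract (3·x)·g(x) = 3·x^3 - 9·x^2 + 6·x, leaving 3·x^2 - 7·x + 7
  leading term 3·x^2: subtract (3)·g(x) = 3·x^2 - 9·x + 6, leaving 2·x + 1
The remainder r(x) = 2·x + 1 ≠ 0 (and deg r < deg g), so g ∤ f, i.e. f ∉ (g).

Final answer: NO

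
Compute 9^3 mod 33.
3

Use repeated squaring. Binary(3) = 11. Walk through the bits of the exponent 3 left-to-right: at each bit after the leading one, square the running value, then multiply by 9 if the bit is 1 (always reducing mod 33):
  bit 1 = 1 (leading): start with 9.
  bit 2 = 1: square 9^2 = 81 ≡ 15; bit is 1, so multiply 15·9 = 135 ≡ 3 (mod 33).
Final value: 9^3 ≡ 3 (mod 33).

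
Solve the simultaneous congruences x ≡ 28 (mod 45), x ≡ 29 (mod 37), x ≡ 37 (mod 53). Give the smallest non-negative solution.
x ≡ 53938 (mod 88245); the representative in [0, 88245) is 53938

The moduli 45, 37, 53 are pairwise coprime, so by the CRT there is a unique solution mod 45·37·53 = 88245.
Solve by successive substitution. Start with x ≡ 28 (mod 45).
  Combine with x ≡ 29 (mod 37): write x = 28 + 45·t and require 28 + 45·t ≡ 29 (mod 37), i.e. 45·t ≡ 29 − 28 ≡ 1 (mod 37). Since 45^(−1) ≡ 14 (mod 37) (45 ≡ 8 (mod 37)), t ≡ 14·1 ≡ 14 (mod 37). So x ≡ 28 + 45·14 = 658 (mod 1665).
  Combine with x ≡ 37 (mod 53): write x = 658 + 1665·t and require 658 + 1665·t ≡ 37 (mod 53), i.e. 1665·t ≡ 37 − 658 ≡ 15 (mod 53). Since 1665^(−1) ≡ 41 (mod 53) (1665 ≡ 22 (mod 53)), t ≡ 41·15 ≡ 32 (mod 53). So x ≡ 658 + 1665·32 = 53938 (mod 88245).
Unique solution in [0, 88245): x = 53938.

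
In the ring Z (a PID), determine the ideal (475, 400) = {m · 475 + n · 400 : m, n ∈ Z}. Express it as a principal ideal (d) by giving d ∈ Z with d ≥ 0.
(475, 400) = (25); d = 25

In the PID Z, (a, b) is generated by gcd(a, b). Compute gcd(475, 400) with the extended Euclidean algorithm, tracking rows (r, s, t) with s·475 + t·400 = r:
  row A: (475, 1, 0)   [1·475 + 0·400 = 475]
  row B: (400, 0, 1)   [0·475 + 1·400 = 400]
  475 = 1·400 + 75   → row C = row A − 1·row B = (75, 1, −1)   [check: 1·475 − 1·400 = 75]
  400 = 5·75 + 25   → row D = row B − 5·row C = (25, −5, 6)   [check: −5·475 + 6·400 = 25]
  75 = 3·25 + 0   → remainder 0, stop. gcd = 25 (last nonzero row D).
So gcd(475, 400) = 25, with Bézout identity −5·475 + 6·400 = 25. Containment (⊇): the Bézout identity exhibits 25 as an element of (475, 400), giving (25) ⊆ (475, 400). Containment (⊆): since 25 | 475 and 25 | 400 (475 = 25·19, 400 = 25·16), every Z-linear combination of 475 and 400 is divisible by 25, so (475, 400) ⊆ (25). Therefore (475, 400) = (25), d = 25.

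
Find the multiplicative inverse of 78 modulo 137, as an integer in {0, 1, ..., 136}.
Apply the extended Euclidean algorithm to (137, 78), tracking rows (r, s, t) with s·137 + t·78 = r. Each division r_prev = q·r_cur + r_new produces the new row as (previous row) − q·(current row):
  row A: (137, 1, 0)   [1·137 + 0·78 = 137]
  row B: (78, 0, 1)   [0·137 + 1·78 = 78]
  137 = 1·78 + 59   → row C = row A − 1·row B = (59, 1, −1)   [check: 1·137 − 1·78 = 59]
  78 = 1·59 + 19   → row D = row B − 1·row C = (19, −1, 2)   [check: −1·137 + 2·78 = 19]
  59 = 3·19 + 2   → row E = row C − 3·row D = (2, 4, −7)   [check: 4·137 − 7·78 = 2]
  19 = 9·2 + 1   → row F = row D − 9·row E = (1, −37, 65)   [check: −37·137 + 65·78 = 1]
  2 = 2·1 + 0   → remainder 0, stop. gcd = 1 (last nonzero row F).
The gcd is 1, so 78 is invertible mod 137. The last nonzero row gives −37·137 + 65·78 = 1, so t = 65. So 78^(−1) ≡ 65 (mod 137). Verify: 78 · 65 = 5070 ≡ 1 (mod 137). ✓

Final answer: 78^(−1) ≡ 65 (mod 137)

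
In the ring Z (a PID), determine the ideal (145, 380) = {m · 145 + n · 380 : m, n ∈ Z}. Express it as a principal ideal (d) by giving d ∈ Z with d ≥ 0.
(145, 380) = (5); d = 5

In the PID Z, (a, b) is generated by gcd(a, b). Compute gcd(380, 145) with the extended Euclidean algorithm, tracking rows (r, s, t) with s·380 + t·145 = r:
  row A: (380, 1, 0)   [1·380 + 0·145 = 380]
  row B: (145, 0, 1)   [0·380 + 1·145 = 145]
  380 = 2·145 + 90   → row C = row A − 2·row B = (90, 1, −2)   [check: 1·380 − 2·145 = 90]
  145 = 1·90 + 55   → row D = row B − 1·row C = (55, −1, 3)   [check: −1·380 + 3·145 = 55]
  90 = 1·55 + 35   → row E = row C − 1·row D = (35, 2, −5)   [check: 2·380 − 5·145 = 35]
  55 = 1·35 + 20   → row F = row D − 1·row E = (20, −3, 8)   [check: −3·380 + 8·145 = 20]
  35 = 1·20 + 15   → row G = row E − 1·row F = (15, 5, −13)   [check: 5·380 − 13·145 = 15]
  20 = 1·15 + 5   → row H = row F − 1·row G = (5, −8, 21)   [check: −8·380 + 21·145 = 5]
  15 = 3·5 + 0   → remainder 0, stop. gcd = 5 (last nonzero row H).
So gcd(145, 380) = 5, with Bézout identity −8·380 + 21·145 = 5. Containment (⊇): the Bézout identity exhibits 5 as an element of (145, 380), giving (5) ⊆ (145, 380). Containment (⊆): since 5 | 145 and 5 | 380 (145 = 5·29, 380 = 5·76), every Z-linear combination of 145 and 380 is divisible by 5, so (145, 380) ⊆ (5). Therefore (145, 380) = (5), d = 5.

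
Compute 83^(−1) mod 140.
83^(−1) ≡ 27 (mod 140)

Apply the extended Euclidean algorithm to (140, 83), tracking rows (r, s, t) with s·140 + t·83 = r. Each division r_prev = q·r_cur + r_new produces the new row as (previous row) − q·(current row):
  row A: (140, 1, 0)   [1·140 + 0·83 = 140]
  row B: (83, 0, 1)   [0·140 + 1·83 = 83]
  140 = 1·83 + 57   → row C = row A − 1·row B = (57, 1, −1)   [check: 1·140 − 1·83 = 57]
  83 = 1·57 + 26   → row D = row B − 1·row C = (26, −1, 2)   [check: −1·140 + 2·83 = 26]
  57 = 2·26 + 5   → row E = row C − 2·row D = (5, 3, −5)   [check: 3·140 − 5·83 = 5]
  26 = 5·5 + 1   → row F = row D − 5·row E = (1, −16, 27)   [check: −16·140 + 27·83 = 1]
  5 = 5·1 + 0   → remainder 0, stop. gcd = 1 (last nonzero row F).
The gcd is 1, so 83 is invertible mod 140. The last nonzero row gives −16·140 + 27·83 = 1, so t = 27. So 83^(−1) ≡ 27 (mod 140). Verify: 83 · 27 = 2241 ≡ 1 (mod 140). ✓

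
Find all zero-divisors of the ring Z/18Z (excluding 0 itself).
An element a ∈ Z/18Z (with a ≠ 0) is a zero-divisor iff gcd(a, 18) > 1 (because a is a unit precisely when gcd(a, n) = 1, and in Z/nZ every nonzero, non-unit element is a zero-divisor). Scan a = 1, ..., 17 and keep those with gcd(a, 18) > 1:
  gcd(2, 18) = 2, gcd(3, 18) = 3, gcd(4, 18) = 2, gcd(6, 18) = 6, gcd(8, 18) = 2, gcd(9, 18) = 9, gcd(10, 18) = 2, gcd(12, 18) = 6, gcd(14, 18) = 2, gcd(15, 18) = 3, gcd(16, 18) = 2.
All other a ∈ {1, ..., 17} have gcd(a, 18) = 1 and are units. So the nonzero zero-divisors are exactly the 11 values of a appearing in this scan.

Final answer: nonzero zero-divisors of Z/18Z = {2, 3, 4, 6, 8, 9, 10, 12, 14, 15, 16}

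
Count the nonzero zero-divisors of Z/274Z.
In Z/274Z each nonzero element is either a unit (gcd with 274 is 1) or a zero-divisor (gcd > 1). The number of units is φ(274): factorise 274 = 2 · 137, so φ(274) = (2 − 1) · (137 − 1) = 1 · 136 = 136. The nonzero elements number 274 − 1 = 273. Hence the nonzero zero-divisors number 273 − 136 = 137.

Final answer: Z/274Z has 137 nonzero zero-divisors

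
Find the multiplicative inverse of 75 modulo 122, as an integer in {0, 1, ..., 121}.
75^(−1) ≡ 109 (mod 122)

Apply the extended Euclidean algorithm to (122, 75), tracking rows (r, s, t) with s·122 + t·75 = r. Each division r_prev = q·r_cur + r_new produces the new row as (previous row) − q·(current row):
  row A: (122, 1, 0)   [1·122 + 0·75 = 122]
  row B: (75, 0, 1)   [0·122 + 1·75 = 75]
  122 = 1·75 + 47   → row C = row A − 1·row B = (47, 1, −1)   [check: 1·122 − 1·75 = 47]
  75 = 1·47 + 28   → row D = row B − 1·row C = (28, −1, 2)   [check: −1·122 + 2·75 = 28]
  47 = 1·28 + 19   → row E = row C − 1·row D = (19, 2, −3)   [check: 2·122 − 3·75 = 19]
  28 = 1·19 + 9   → row F = row D − 1·row E = (9, −3, 5)   [check: −3·122 + 5·75 = 9]
  19 = 2·9 + 1   → row G = row E − 2·row F = (1, 8, −13)   [check: 8·122 − 13·75 = 1]
  9 = 9·1 + 0   → remainder 0, stop. gcd = 1 (last nonzero row G).
The gcd is 1, so 75 is invertible mod 122. The last nonzero row gives 8·122 − 13·75 = 1, so t = −13. So 75^(−1) ≡ −13 ≡ 109 (mod 122). Verify: 75 · 109 = 8175 ≡ 1 (mod 122). ✓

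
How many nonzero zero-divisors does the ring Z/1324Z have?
Z/1324Z has 663 nonzero zero-divisors

In Z/1324Z each nonzero element is either a unit (gcd with 1324 is 1) or a zero-divisor (gcd > 1). The number of units is φ(1324): factorise 1324 = 2^2 · 331, so φ(1324) = (2^2 − 2^1) · (331 − 1) = 2 · 330 = 660. The nonzero elements number 1324 − 1 = 1323. Hence the nonzero zero-divisors number 1323 − 660 = 663.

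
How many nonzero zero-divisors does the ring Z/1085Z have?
Z/1085Z has 364 nonzero zero-divisors

In Z/1085Z each nonzero element is either a unit (gcd with 1085 is 1) or a zero-divisor (gcd > 1). The number of units is φ(1085): factorise 1085 = 5 · 7 · 31, so φ(1085) = (5 − 1) · (7 − 1) · (31 − 1) = 4 · 6 · 30 = 720. The nonzero elements number 1085 − 1 = 1084. Hence the nonzero zero-divisors number 1084 − 720 = 364.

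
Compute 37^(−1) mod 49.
Apply the extended Euclidean algorithm to (49, 37), tracking rows (r, s, t) with s·49 + t·37 = r. Each division r_prev = q·r_cur + r_new produces the new row as (previous row) − q·(current row):
  row A: (49, 1, 0)   [1·49 + 0·37 = 49]
  row B: (37, 0, 1)   [0·49 + 1·37 = 37]
  49 = 1·37 + 12   → row C = row A − 1·row B = (12, 1, −1)   [check: 1·49 − 1·37 = 12]
  37 = 3·12 + 1   → row D = row B − 3·row C = (1, −3, 4)   [check: −3·49 + 4·37 = 1]
  12 = 12·1 + 0   → remainder 0, stop. gcd = 1 (last nonzero row D).
The gcd is 1, so 37 is invertible mod 49. The last nonzero row gives −3·49 + 4·37 = 1, so t = 4. So 37^(−1) ≡ 4 (mod 49). Verify: 37 · 4 = 148 ≡ 1 (mod 49). ✓

Final answer: 37^(−1) ≡ 4 (mod 49)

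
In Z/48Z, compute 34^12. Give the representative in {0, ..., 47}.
16

Use repeated squaring. Binary(12) = 1100. Walk through the bits of the exponent 12 left-to-right: at each bit after the leading one, square the running value, then multiply by 34 if the bit is 1 (always reducing mod 48):
  bit 1 = 1 (leading): start with 34.
  bit 2 = 1: square 34^2 = 1156 ≡ 4; bit is 1, so multiply 4·34 = 136 ≡ 40 (mod 48).
  bit 3 = 0: square 40^2 = 1600 ≡ 16 (mod 48).
  bit 4 = 0: square 16^2 = 256 ≡ 16 (mod 48).
Final value: 34^12 ≡ 16 (mod 48).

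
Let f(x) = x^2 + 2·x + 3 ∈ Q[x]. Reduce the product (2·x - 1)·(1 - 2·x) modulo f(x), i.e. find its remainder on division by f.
a · b ≡ 12·x + 11 (mod f(x))

First multiply in Q[x] without reducing: a · b = -4·x^2 + 4·x - 1. Now divide by f(x) = x^2 + 2·x + 3, eliminating the leading term at each step:
  leading term -4·x^2: subtract (-4)·f(x) = -4·x^2 - 8·x - 12, leaving 12·x + 11
The degree is now < 2, so this is the remainder. Hence a · b ≡ 12·x + 11 in Q[x]/(f).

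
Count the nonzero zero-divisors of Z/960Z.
In Z/960Z each nonzero element is either a unit (gcd with 960 is 1) or a zero-divisor (gcd > 1). The number of units is φ(960): factorise 960 = 2^6 · 3 · 5, so φ(960) = (2^6 − 2^5) · (3 − 1) · (5 − 1) = 32 · 2 · 4 = 256. The nonzero elements number 960 − 1 = 959. Hence the nonzero zero-divisors number 959 − 256 = 703.

Final answer: Z/960Z has 703 nonzero zero-divisors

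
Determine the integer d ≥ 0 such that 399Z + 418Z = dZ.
(399, 418) = (19); d = 19

In the PID Z, (a, b) is generated by gcd(a, b). Compute gcd(418, 399) with the extended Euclidean algorithm, tracking rows (r, s, t) with s·418 + t·399 = r:
  row A: (418, 1, 0)   [1·418 + 0·399 = 418]
  row B: (399, 0, 1)   [0·418 + 1·399 = 399]
  418 = 1·399 + 19   → row C = row A − 1·row B = (19, 1, −1)   [check: 1·418 − 1·399 = 19]
  399 = 21·19 + 0   → remainder 0, stop. gcd = 19 (last nonzero row C).
So gcd(399, 418) = 19, with Bézout identity 1·418 − 1·399 = 19. Containment (⊇): the Bézout identity exhibits 19 as an element of (399, 418), giving (19) ⊆ (399, 418). Containment (⊆): since 19 | 399 and 19 | 418 (399 = 19·21, 418 = 19·22), every Z-linear combination of 399 and 418 is divisible by 19, so (399, 418) ⊆ (19). Therefore (399, 418) = (19), d = 19.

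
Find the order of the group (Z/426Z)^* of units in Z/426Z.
(Z/426Z)^* consists of the classes a with gcd(a, 426) = 1, so its order is φ(426). φ is multiplicative, with φ(p^e) = p^e − p^(e−1). Factorise 426 = 2 · 3 · 71. Then
  φ(426) = (2 − 1) · (3 − 1) · (71 − 1) = 1 · 2 · 70 = 140.
Thus |(Z/426Z)^*| = 140.

Final answer: |(Z/426Z)^*| = 140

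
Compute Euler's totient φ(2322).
φ(2322) = 756

φ is multiplicative, with φ(p^e) = p^e − p^(e−1). Factorise 2322 = 2 · 3^3 · 43. Then
  φ(2322) = (2 − 1) · (3^3 − 3^2) · (43 − 1) = 1 · 18 · 42 = 756.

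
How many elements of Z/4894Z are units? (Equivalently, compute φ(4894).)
An element a ∈ Z/4894Z is a unit iff gcd(a, 4894) = 1, so the number of units is φ(4894). φ is multiplicative, with φ(p^e) = p^e − p^(e−1). Factorise 4894 = 2 · 2447. Then
  φ(4894) = (2 − 1) · (2447 − 1) = 1 · 2446 = 2446.

Final answer: Z/4894Z has φ(4894) = 2446 units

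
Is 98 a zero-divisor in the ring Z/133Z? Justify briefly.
gcd(98, 133) = 7 > 1, so 98 is not a unit in Z/133Z. In Z/nZ every nonzero non-unit is a zero-divisor: explicitly, take b = 133/gcd = 19 ≠ 0 (mod 133); then 98·19 = 1862 = 14·133, i.e. 98·19 ≡ 0 (mod 133). So 98 is a zero-divisor.

Final answer: YES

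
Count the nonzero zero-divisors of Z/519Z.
Z/519Z has 174 nonzero zero-divisors

In Z/519Z each nonzero element is either a unit (gcd with 519 is 1) or a zero-divisor (gcd > 1). The number of units is φ(519): factorise 519 = 3 · 173, so φ(519) = (3 − 1) · (173 − 1) = 2 · 172 = 344. The nonzero elements number 519 − 1 = 518. Hence the nonzero zero-divisors number 518 − 344 = 174.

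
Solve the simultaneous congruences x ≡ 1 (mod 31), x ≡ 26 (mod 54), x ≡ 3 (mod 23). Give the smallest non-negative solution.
The moduli 31, 54, 23 are pairwise coprime, so by the CRT there is a unique solution mod 31·54·23 = 38502.
Solve by successive substitution. Start with x ≡ 1 (mod 31).
  Combine with x ≡ 26 (mod 54): write x = 1 + 31·t and require 1 + 31·t ≡ 26 (mod 54), i.e. 31·t ≡ 26 − 1 ≡ 25 (mod 54). Since 31^(−1) ≡ 7 (mod 54), t ≡ 7·25 ≡ 13 (mod 54). So x ≡ 1 + 31·13 = 404 (mod 1674).
  Combine with x ≡ 3 (mod 23): write x = 404 + 1674·t and require 404 + 1674·t ≡ 3 (mod 23), i.e. 1674·t ≡ 3 − 404 ≡ 13 (mod 23). Since 1674^(−1) ≡ 9 (mod 23) (1674 ≡ 18 (mod 23)), t ≡ 9·13 ≡ 2 (mod 23). So x ≡ 404 + 1674·2 = 3752 (mod 38502).
Unique solution in [0, 38502): x = 3752.

Final answer: x ≡ 3752 (mod 38502); the representative in [0, 38502) is 3752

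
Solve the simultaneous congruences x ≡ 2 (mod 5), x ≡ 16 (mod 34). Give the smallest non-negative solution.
The moduli 5, 34 are pairwise coprime, so by the CRT there is a unique solution mod 5·34 = 170.
Solve by successive substitution. Start with x ≡ 2 (mod 5).
  Combine with x ≡ 16 (mod 34): write x = 2 + 5·t and require 2 + 5·t ≡ 16 (mod 34), i.e. 5·t ≡ 16 − 2 ≡ 14 (mod 34). Since 5^(−1) ≡ 7 (mod 34), t ≡ 7·14 ≡ 30 (mod 34). So x ≡ 2 + 5·30 = 152 (mod 170).
Unique solution in [0, 170): x = 152.

Final answer: x ≡ 152 (mod 170); the representative in [0, 170) is 152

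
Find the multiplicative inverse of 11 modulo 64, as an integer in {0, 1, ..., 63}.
11^(−1) ≡ 35 (mod 64)

Apply the extended Euclidean algorithm to (64, 11), tracking rows (r, s, t) with s·64 + t·11 = r. Each division r_prev = q·r_cur + r_new produces the new row as (previous row) − q·(current row):
  row A: (64, 1, 0)   [1·64 + 0·11 = 64]
  row B: (11, 0, 1)   [0·64 + 1·11 = 11]
  64 = 5·11 + 9   → row C = row A − 5·row B = (9, 1, −5)   [check: 1·64 − 5·11 = 9]
  11 = 1·9 + 2   → row D = row B − 1·row C = (2, −1, 6)   [check: −1·64 + 6·11 = 2]
  9 = 4·2 + 1   → row E = row C − 4·row D = (1, 5, −29)   [check: 5·64 − 29·11 = 1]
  2 = 2·1 + 0   → remainder 0, stop. gcd = 1 (last nonzero row E).
The gcd is 1, so 11 is invertible mod 64. The last nonzero row gives 5·64 − 29·11 = 1, so t = −29. So 11^(−1) ≡ −29 ≡ 35 (mod 64). Verify: 11 · 35 = 385 ≡ 1 (mod 64). ✓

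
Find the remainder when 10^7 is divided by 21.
Use repeated squaring. Binary(7) = 111. Walk through the bits of the exponent 7 left-to-right: at each bit after the leading one, square the running value, then multiply by 10 if the bit is 1 (always reducing mod 21):
  bit 1 = 1 (leading): start with 10.
  bit 2 = 1: square 10^2 = 100 ≡ 16; bit is 1, so multiply 16·10 = 160 ≡ 13 (mod 21).
  bit 3 = 1: square 13^2 = 169 ≡ 1; bit is 1, so multiply 1·10 = 10 (mod 21).
Final value: 10^7 ≡ 10 (mod 21).

Final answer: 10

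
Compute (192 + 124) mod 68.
Reduce the summands first: 192 ≡ 56, 124 ≡ 56 (mod 68), so 192 + 124 ≡ 56 + 56 (mod 68). 56 + 56 = 112; 112 = 1·68 + 44, so (192 + 124) mod 68 = 44.

Final answer: 44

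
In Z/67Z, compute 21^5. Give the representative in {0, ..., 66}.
49

Use repeated squaring. Binary(5) = 101. Walk through the bits of the exponent 5 left-to-right: at each bit after the leading one, square the running value, then multiply by 21 if the bit is 1 (always reducing mod 67):
  bit 1 = 1 (leading): start with 21.
  bit 2 = 0: square 21^2 = 441 ≡ 39 (mod 67).
  bit 3 = 1: square 39^2 = 1521 ≡ 47; bit is 1, so multiply 47·21 = 987 ≡ 49 (mod 67).
Final value: 21^5 ≡ 49 (mod 67).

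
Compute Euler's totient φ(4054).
φ(4054) = 2026

φ is multiplicative, with φ(p^e) = p^e − p^(e−1). Factorise 4054 = 2 · 2027. Then
  φ(4054) = (2 − 1) · (2027 − 1) = 1 · 2026 = 2026.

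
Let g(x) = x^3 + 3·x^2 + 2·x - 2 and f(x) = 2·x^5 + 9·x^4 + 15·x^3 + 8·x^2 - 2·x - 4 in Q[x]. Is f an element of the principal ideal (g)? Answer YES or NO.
YES

In Q[x] the ideal (g) consists of all multiples of g, so f ∈ (g) iff g | f, i.e. iff the remainder of f on division by g is 0. Divide f by g (g is monic, so eliminate the leading term of the running remainder at each step):
  leading term 2·x^5: subtract (2·x^2)·g(x) = 2·x^5 + 6·x^4 + 4·x^3 - 4·x^2, leaving 3·x^4 + 11·x^3 + 12·x^2 - 2·x - 4
  leading term 3·x^4: subtract (3·x)·g(x) = 3·x^4 + 9·x^3 + 6·x^2 - 6·x, leaving 2·x^3 + 6·x^2 + 4·x - 4
  leading term 2·x^3: subtract (2)·g(x) = 2·x^3 + 6·x^2 + 4·x - 4, leaving 0
The remainder is 0, so f(x) = g(x) · h(x) with h(x) = 2·x^2 + 3·x + 2. Hence g | f, i.e. f ∈ (g).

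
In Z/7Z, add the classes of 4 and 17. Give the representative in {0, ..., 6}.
Reduce the summands first: 17 ≡ 3 (mod 7), so 4 + 17 ≡ 4 + 3 (mod 7). 4 + 3 = 7; 7 = 1·7 + 0, so (4 + 17) mod 7 = 0.

Final answer: 0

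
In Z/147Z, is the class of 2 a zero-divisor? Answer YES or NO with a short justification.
NO

gcd(2, 147) = 1, so 2 is a unit in Z/147Z (it has a multiplicative inverse). A unit cannot be a zero-divisor: if 2·b ≡ 0 then multiplying both sides by 2^(−1) gives b ≡ 0. So 2 is not a zero-divisor.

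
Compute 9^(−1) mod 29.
9^(−1) ≡ 13 (mod 29)

Apply the extended Euclidean algorithm to (29, 9), tracking rows (r, s, t) with s·29 + t·9 = r. Each division r_prev = q·r_cur + r_new produces the new row as (previous row) − q·(current row):
  row A: (29, 1, 0)   [1·29 + 0·9 = 29]
  row B: (9, 0, 1)   [0·29 + 1·9 = 9]
  29 = 3·9 + 2   → row C = row A − 3·row B = (2, 1, −3)   [check: 1·29 − 3·9 = 2]
  9 = 4·2 + 1   → row D = row B − 4·row C = (1, −4, 13)   [check: −4·29 + 13·9 = 1]
  2 = 2·1 + 0   → remainder 0, stop. gcd = 1 (last nonzero row D).
The gcd is 1, so 9 is invertible mod 29. The last nonzero row gives −4·29 + 13·9 = 1, so t = 13. So 9^(−1) ≡ 13 (mod 29). Verify: 9 · 13 = 117 ≡ 1 (mod 29). ✓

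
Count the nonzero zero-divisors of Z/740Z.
Z/740Z has 451 nonzero zero-divisors

In Z/740Z each nonzero element is either a unit (gcd with 740 is 1) or a zero-divisor (gcd > 1). The number of units is φ(740): factorise 740 = 2^2 · 5 · 37, so φ(740) = (2^2 − 2^1) · (5 − 1) · (37 − 1) = 2 · 4 · 36 = 288. The nonzero elements number 740 − 1 = 739. Hence the nonzero zero-divisors number 739 − 288 = 451.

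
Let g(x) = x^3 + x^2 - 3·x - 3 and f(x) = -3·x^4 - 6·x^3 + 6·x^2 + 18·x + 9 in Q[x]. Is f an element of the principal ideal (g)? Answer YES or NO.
YES

In Q[x] the ideal (g) consists of all multiples of g, so f ∈ (g) iff g | f, i.e. iff the remainder of f on division by g is 0. Divide f by g (g is monic, so eliminate the leading term of the running remainder at each step):
  leading term -3·x^4: subtract (-3·x)·g(x) = -3·x^4 - 3·x^3 + 9·x^2 + 9·x, leaving -3·x^3 - 3·x^2 + 9·x + 9
  leading term -3·x^3: subtract (-3)·g(x) = -3·x^3 - 3·x^2 + 9·x + 9, leaving 0
The remainder is 0, so f(x) = g(x) · h(x) with h(x) = -3·x - 3. Hence g | f, i.e. f ∈ (g).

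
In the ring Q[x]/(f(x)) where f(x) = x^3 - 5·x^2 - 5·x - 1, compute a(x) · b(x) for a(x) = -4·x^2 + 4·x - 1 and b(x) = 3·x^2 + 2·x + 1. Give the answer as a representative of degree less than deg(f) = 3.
a · b ≡ -339·x^2 - 290·x - 57 (mod f(x))

First multiply in Q[x] without reducing: a · b = -12·x^4 + 4·x^3 + x^2 + 2·x - 1. Now divide by f(x) = x^3 - 5·x^2 - 5·x - 1, eliminating the leading term at each step:
  leading term -12·x^4: subtract (-12·x)·f(x) = -12·x^4 + 60·x^3 + 60·x^2 + 12·x, leaving -56·x^3 - 59·x^2 - 10·x - 1
  leading term -56·x^3: subtract (-56)·f(x) = -56·x^3 + 280·x^2 + 280·x + 56, leaving -339·x^2 - 290·x - 57
The degree is now < 3, so this is the remainder. Hence a · b ≡ -339·x^2 - 290·x - 57 in Q[x]/(f).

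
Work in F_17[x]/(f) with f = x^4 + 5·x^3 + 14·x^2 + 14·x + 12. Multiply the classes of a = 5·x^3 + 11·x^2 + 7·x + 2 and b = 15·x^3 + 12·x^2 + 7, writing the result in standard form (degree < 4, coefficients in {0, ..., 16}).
a · b ≡ x^3 + 7·x^2 + 11·x + 5 (mod f(x))

Multiply as integer polynomials: a · b = 75·x^6 + 225·x^5 + 237·x^4 + 149·x^3 + 101·x^2 + 49·x + 14. Reducing coefficients mod 17: a · b ≡ 7·x^6 + 4·x^5 + 16·x^4 + 13·x^3 + 16·x^2 + 15·x + 14. Now divide by f(x) = x^4 + 5·x^3 + 14·x^2 + 14·x + 12 in F_17[x], eliminating the leading term at each step:
  leading term 7·x^6: subtract (7·x^2)·f(x) = 7·x^6 + x^5 + 13·x^4 + 13·x^3 + 16·x^2, leaving 3·x^5 + 3·x^4 + 15·x + 14 (coefficients mod 17)
  leading term 3·x^5: subtract (3·x)·f(x) = 3·x^5 + 15·x^4 + 8·x^3 + 8·x^2 + 2·x, leaving 5·x^4 + 9·x^3 + 9·x^2 + 13·x + 14 (coefficients mod 17)
  leading term 5·x^4: subtract (5)·f(x) = 5·x^4 + 8·x^3 + 2·x^2 + 2·x + 9, leaving x^3 + 7·x^2 + 11·x + 5 (coefficients mod 17)
The degree is now < 4, so this is the remainder. Hence a · b ≡ x^3 + 7·x^2 + 11·x + 5 in F_17[x]/(f).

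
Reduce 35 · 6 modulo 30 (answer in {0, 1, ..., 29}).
0

Reduce the factors first: 35 ≡ 5 (mod 30), so 35 · 6 ≡ 5 · 6 (mod 30). 5 · 6 = 30. Dividing by 30: 30 = 1·30 + 0. So (35 · 6) mod 30 = 0.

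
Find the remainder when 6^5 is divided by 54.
0

Use repeated squaring. Binary(5) = 101. Walk through the bits of the exponent 5 left-to-right: at each bit after the leading one, square the running value, then multiply by 6 if the bit is 1 (always reducing mod 54):
  bit 1 = 1 (leading): start with 6.
  bit 2 = 0: square 6^2 = 36 (mod 54).
  bit 3 = 1: square 36^2 = 1296 ≡ 0; bit is 1, so multiply 0·6 = 0 (mod 54).
Final value: 6^5 ≡ 0 (mod 54).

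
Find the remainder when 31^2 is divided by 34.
Use repeated squaring. Binary(2) = 10. Walk through the bits of the exponent 2 left-to-right: at each bit after the leading one, square the running value, then multiply by 31 if the bit is 1 (always reducing mod 34):
  bit 1 = 1 (leading): start with 31.
  bit 2 = 0: square 31^2 = 961 ≡ 9 (mod 34).
Final value: 31^2 ≡ 9 (mod 34).

Final answer: 9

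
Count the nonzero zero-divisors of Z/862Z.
Z/862Z has 431 nonzero zero-divisors

In Z/862Z each nonzero element is either a unit (gcd with 862 is 1) or a zero-divisor (gcd > 1). The number of units is φ(862): factorise 862 = 2 · 431, so φ(862) = (2 − 1) · (431 − 1) = 1 · 430 = 430. The nonzero elements number 862 − 1 = 861. Hence the nonzero zero-divisors number 861 − 430 = 431.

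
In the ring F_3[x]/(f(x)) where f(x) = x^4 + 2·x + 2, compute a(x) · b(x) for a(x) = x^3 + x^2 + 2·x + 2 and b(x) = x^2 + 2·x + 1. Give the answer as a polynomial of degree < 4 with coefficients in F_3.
Multiply as integer polynomials: a · b = x^5 + 3·x^4 + 5·x^3 + 7·x^2 + 6·x + 2. Reducing coefficients mod 3: a · b ≡ x^5 + 2·x^3 + x^2 + 2. Now divide by f(x) = x^4 + 2·x + 2 in F_3[x], eliminating the leading term at each step:
  leading term x^5: subtract (x)·f(x) = x^5 + 2·x^2 + 2·x, leaving 2·x^3 + 2·x^2 + x + 2 (coefficients mod 3)
The degree is now < 4, so this is the remainder. Hence a · b ≡ 2·x^3 + 2·x^2 + x + 2 in F_3[x]/(f).

Final answer: a · b ≡ 2·x^3 + 2·x^2 + x + 2 (mod f(x))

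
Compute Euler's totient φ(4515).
φ(4515) = 2016

φ is multiplicative, with φ(p^e) = p^e − p^(e−1). Factorise 4515 = 3 · 5 · 7 · 43. Then
  φ(4515) = (3 − 1) · (5 − 1) · (7 − 1) · (43 − 1) = 2 · 4 · 6 · 42 = 2016.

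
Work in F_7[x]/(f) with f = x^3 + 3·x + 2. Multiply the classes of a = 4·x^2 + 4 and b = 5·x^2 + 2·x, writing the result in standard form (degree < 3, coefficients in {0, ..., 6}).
Multiply as integer polynomials: a · b = 20·x^4 + 8·x^3 + 20·x^2 + 8·x. Reducing coefficients mod 7: a · b ≡ 6·x^4 + x^3 + 6·x^2 + x. Now divide by f(x) = x^3 + 3·x + 2 in F_7[x], eliminating the leading term at each step:
  leading term 6·x^4: subtract (6·x)·f(x) = 6·x^4 + 4·x^2 + 5·x, leaving x^3 + 2·x^2 + 3·x (coefficients mod 7)
  leading term x^3: subtract (1)·f(x) = x^3 + 3·x + 2, leaving 2·x^2 + 5 (coefficients mod 7)
The degree is now < 3, so this is the remainder. Hence a · b ≡ 2·x^2 + 5 in F_7[x]/(f).

Final answer: a · b ≡ 2·x^2 + 5 (mod f(x))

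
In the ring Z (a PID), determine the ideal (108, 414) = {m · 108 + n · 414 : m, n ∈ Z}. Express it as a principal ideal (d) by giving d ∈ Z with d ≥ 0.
In the PID Z, (a, b) is generated by gcd(a, b). Compute gcd(414, 108) with the extended Euclidean algorithm, tracking rows (r, s, t) with s·414 + t·108 = r:
  row A: (414, 1, 0)   [1·414 + 0·108 = 414]
  row B: (108, 0, 1)   [0·414 + 1·108 = 108]
  414 = 3·108 + 90   → row C = row A − 3·row B = (90, 1, −3)   [check: 1·414 − 3·108 = 90]
  108 = 1·90 + 18   → row D = row B − 1·row C = (18, −1, 4)   [check: −1·414 + 4·108 = 18]
  90 = 5·18 + 0   → remainder 0, stop. gcd = 18 (last nonzero row D).
So gcd(108, 414) = 18, with Bézout identity −1·414 + 4·108 = 18. Containment (⊇): the Bézout identity exhibits 18 as an element of (108, 414), giving (18) ⊆ (108, 414). Containment (⊆): since 18 | 108 and 18 | 414 (108 = 18·6, 414 = 18·23), every Z-linear combination of 108 and 414 is divisible by 18, so (108, 414) ⊆ (18). Therefore (108, 414) = (18), d = 18.

Final answer: (108, 414) = (18); d = 18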